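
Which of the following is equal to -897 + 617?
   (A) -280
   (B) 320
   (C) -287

-897 + 617 = -280
A) -280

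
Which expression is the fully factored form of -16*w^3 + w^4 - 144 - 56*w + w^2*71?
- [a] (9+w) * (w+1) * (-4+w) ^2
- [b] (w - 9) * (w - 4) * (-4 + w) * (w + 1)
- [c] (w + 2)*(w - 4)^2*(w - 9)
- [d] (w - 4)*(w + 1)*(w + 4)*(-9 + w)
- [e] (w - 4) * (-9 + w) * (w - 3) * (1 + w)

We need to factor -16*w^3 + w^4 - 144 - 56*w + w^2*71.
The factored form is (w - 9) * (w - 4) * (-4 + w) * (w + 1).
b) (w - 9) * (w - 4) * (-4 + w) * (w + 1)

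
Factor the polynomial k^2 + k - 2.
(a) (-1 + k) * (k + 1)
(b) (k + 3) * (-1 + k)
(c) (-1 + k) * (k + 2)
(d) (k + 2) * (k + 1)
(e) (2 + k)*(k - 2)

We need to factor k^2 + k - 2.
The factored form is (-1 + k) * (k + 2).
c) (-1 + k) * (k + 2)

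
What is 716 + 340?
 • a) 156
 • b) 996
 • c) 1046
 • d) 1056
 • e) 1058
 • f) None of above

716 + 340 = 1056
d) 1056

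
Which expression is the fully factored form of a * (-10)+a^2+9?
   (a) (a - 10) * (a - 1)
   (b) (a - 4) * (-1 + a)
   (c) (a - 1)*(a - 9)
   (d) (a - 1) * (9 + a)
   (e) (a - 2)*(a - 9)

We need to factor a * (-10)+a^2+9.
The factored form is (a - 1)*(a - 9).
c) (a - 1)*(a - 9)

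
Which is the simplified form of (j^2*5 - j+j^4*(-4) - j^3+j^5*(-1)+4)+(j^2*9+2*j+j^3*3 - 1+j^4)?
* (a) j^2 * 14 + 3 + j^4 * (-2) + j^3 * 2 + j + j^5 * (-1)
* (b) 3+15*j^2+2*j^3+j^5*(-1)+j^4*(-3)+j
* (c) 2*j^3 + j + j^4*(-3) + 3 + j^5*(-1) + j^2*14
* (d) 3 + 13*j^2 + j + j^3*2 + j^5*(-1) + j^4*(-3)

Adding the polynomials and combining like terms:
(j^2*5 - j + j^4*(-4) - j^3 + j^5*(-1) + 4) + (j^2*9 + 2*j + j^3*3 - 1 + j^4)
= 2*j^3 + j + j^4*(-3) + 3 + j^5*(-1) + j^2*14
c) 2*j^3 + j + j^4*(-3) + 3 + j^5*(-1) + j^2*14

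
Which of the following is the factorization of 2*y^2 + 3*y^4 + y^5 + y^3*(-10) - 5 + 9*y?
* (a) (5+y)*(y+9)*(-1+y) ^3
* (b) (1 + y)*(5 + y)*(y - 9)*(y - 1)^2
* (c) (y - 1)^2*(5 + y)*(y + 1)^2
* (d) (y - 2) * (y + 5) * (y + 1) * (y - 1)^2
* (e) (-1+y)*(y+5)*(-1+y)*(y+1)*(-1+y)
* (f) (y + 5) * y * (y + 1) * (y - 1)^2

We need to factor 2*y^2 + 3*y^4 + y^5 + y^3*(-10) - 5 + 9*y.
The factored form is (-1+y)*(y+5)*(-1+y)*(y+1)*(-1+y).
e) (-1+y)*(y+5)*(-1+y)*(y+1)*(-1+y)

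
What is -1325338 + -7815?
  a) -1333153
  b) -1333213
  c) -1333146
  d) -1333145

-1325338 + -7815 = -1333153
a) -1333153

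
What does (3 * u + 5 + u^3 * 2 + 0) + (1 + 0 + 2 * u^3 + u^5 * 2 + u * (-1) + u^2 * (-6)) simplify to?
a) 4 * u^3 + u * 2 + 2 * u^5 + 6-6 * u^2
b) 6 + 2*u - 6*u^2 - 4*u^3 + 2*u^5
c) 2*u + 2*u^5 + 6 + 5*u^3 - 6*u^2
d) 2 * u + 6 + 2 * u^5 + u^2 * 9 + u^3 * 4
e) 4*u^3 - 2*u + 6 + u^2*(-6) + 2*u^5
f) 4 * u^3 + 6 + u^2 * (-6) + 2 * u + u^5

Adding the polynomials and combining like terms:
(3*u + 5 + u^3*2 + 0) + (1 + 0 + 2*u^3 + u^5*2 + u*(-1) + u^2*(-6))
= 4 * u^3 + u * 2 + 2 * u^5 + 6-6 * u^2
a) 4 * u^3 + u * 2 + 2 * u^5 + 6-6 * u^2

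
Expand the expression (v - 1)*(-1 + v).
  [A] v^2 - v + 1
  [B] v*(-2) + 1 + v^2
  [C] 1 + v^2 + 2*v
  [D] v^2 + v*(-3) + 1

Expanding (v - 1)*(-1 + v):
= v*(-2) + 1 + v^2
B) v*(-2) + 1 + v^2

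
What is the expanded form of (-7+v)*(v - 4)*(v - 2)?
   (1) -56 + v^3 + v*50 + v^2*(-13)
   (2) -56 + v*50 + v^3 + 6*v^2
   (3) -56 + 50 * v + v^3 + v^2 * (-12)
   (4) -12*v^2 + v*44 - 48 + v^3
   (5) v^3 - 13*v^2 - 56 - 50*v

Expanding (-7+v)*(v - 4)*(v - 2):
= -56 + v^3 + v*50 + v^2*(-13)
1) -56 + v^3 + v*50 + v^2*(-13)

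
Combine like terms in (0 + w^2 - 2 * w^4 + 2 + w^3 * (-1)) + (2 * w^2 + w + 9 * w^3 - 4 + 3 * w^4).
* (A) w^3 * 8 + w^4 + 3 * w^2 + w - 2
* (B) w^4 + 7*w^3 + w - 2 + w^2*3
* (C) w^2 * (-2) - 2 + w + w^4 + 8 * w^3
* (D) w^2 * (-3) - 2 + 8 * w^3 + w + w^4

Adding the polynomials and combining like terms:
(0 + w^2 - 2*w^4 + 2 + w^3*(-1)) + (2*w^2 + w + 9*w^3 - 4 + 3*w^4)
= w^3 * 8 + w^4 + 3 * w^2 + w - 2
A) w^3 * 8 + w^4 + 3 * w^2 + w - 2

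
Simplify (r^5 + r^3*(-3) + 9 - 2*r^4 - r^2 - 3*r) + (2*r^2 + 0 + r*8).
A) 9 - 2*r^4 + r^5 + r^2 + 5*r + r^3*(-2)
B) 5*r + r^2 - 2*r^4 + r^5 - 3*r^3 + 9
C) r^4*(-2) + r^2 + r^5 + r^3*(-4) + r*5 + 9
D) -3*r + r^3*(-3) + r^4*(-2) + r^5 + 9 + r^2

Adding the polynomials and combining like terms:
(r^5 + r^3*(-3) + 9 - 2*r^4 - r^2 - 3*r) + (2*r^2 + 0 + r*8)
= 5*r + r^2 - 2*r^4 + r^5 - 3*r^3 + 9
B) 5*r + r^2 - 2*r^4 + r^5 - 3*r^3 + 9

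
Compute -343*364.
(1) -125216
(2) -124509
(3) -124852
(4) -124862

-343 * 364 = -124852
3) -124852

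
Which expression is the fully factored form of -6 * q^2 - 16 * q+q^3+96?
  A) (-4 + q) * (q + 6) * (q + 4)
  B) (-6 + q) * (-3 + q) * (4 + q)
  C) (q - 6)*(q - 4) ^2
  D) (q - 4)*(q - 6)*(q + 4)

We need to factor -6 * q^2 - 16 * q+q^3+96.
The factored form is (q - 4)*(q - 6)*(q + 4).
D) (q - 4)*(q - 6)*(q + 4)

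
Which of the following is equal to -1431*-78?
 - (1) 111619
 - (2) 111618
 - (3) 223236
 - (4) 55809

-1431 * -78 = 111618
2) 111618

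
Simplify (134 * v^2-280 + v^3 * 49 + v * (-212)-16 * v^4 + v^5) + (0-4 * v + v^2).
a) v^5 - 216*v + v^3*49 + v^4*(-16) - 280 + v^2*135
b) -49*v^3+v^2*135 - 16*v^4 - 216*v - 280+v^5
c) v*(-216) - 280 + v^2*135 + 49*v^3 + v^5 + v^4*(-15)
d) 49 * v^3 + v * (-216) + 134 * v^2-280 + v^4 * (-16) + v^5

Adding the polynomials and combining like terms:
(134*v^2 - 280 + v^3*49 + v*(-212) - 16*v^4 + v^5) + (0 - 4*v + v^2)
= v^5 - 216*v + v^3*49 + v^4*(-16) - 280 + v^2*135
a) v^5 - 216*v + v^3*49 + v^4*(-16) - 280 + v^2*135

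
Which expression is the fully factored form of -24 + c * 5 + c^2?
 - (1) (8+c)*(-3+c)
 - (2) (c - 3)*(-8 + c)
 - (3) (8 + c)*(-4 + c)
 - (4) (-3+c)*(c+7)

We need to factor -24 + c * 5 + c^2.
The factored form is (8+c)*(-3+c).
1) (8+c)*(-3+c)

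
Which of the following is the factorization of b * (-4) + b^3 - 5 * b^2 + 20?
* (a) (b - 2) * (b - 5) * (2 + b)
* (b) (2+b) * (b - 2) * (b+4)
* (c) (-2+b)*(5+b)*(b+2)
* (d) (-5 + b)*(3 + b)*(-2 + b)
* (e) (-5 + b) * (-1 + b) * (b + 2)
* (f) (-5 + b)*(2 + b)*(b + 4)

We need to factor b * (-4) + b^3 - 5 * b^2 + 20.
The factored form is (b - 2) * (b - 5) * (2 + b).
a) (b - 2) * (b - 5) * (2 + b)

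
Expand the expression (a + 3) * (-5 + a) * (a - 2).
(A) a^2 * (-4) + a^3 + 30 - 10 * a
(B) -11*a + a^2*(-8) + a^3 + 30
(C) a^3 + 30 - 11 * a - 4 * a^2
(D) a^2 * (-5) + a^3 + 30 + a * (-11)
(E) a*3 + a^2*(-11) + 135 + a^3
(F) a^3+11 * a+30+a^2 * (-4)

Expanding (a + 3) * (-5 + a) * (a - 2):
= a^3 + 30 - 11 * a - 4 * a^2
C) a^3 + 30 - 11 * a - 4 * a^2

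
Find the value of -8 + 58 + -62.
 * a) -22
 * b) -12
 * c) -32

First: -8 + 58 = 50
Then: 50 + -62 = -12
b) -12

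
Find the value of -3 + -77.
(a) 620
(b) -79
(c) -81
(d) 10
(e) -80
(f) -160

-3 + -77 = -80
e) -80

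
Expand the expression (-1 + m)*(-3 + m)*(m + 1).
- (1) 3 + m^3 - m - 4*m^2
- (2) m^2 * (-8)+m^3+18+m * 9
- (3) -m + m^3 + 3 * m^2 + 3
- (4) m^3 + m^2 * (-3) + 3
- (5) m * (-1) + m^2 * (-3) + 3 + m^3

Expanding (-1 + m)*(-3 + m)*(m + 1):
= m * (-1) + m^2 * (-3) + 3 + m^3
5) m * (-1) + m^2 * (-3) + 3 + m^3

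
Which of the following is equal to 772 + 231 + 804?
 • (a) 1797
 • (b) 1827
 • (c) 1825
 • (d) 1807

First: 772 + 231 = 1003
Then: 1003 + 804 = 1807
d) 1807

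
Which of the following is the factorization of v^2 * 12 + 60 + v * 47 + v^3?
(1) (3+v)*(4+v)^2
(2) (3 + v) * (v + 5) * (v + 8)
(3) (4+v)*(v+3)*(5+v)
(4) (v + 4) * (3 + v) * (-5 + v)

We need to factor v^2 * 12 + 60 + v * 47 + v^3.
The factored form is (4+v)*(v+3)*(5+v).
3) (4+v)*(v+3)*(5+v)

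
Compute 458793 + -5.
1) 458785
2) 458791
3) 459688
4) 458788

458793 + -5 = 458788
4) 458788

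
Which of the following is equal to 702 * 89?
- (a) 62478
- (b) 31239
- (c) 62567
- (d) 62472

702 * 89 = 62478
a) 62478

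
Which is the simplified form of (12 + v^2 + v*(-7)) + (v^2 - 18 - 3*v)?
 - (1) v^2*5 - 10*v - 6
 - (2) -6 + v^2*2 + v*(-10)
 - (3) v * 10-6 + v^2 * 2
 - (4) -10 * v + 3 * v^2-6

Adding the polynomials and combining like terms:
(12 + v^2 + v*(-7)) + (v^2 - 18 - 3*v)
= -6 + v^2*2 + v*(-10)
2) -6 + v^2*2 + v*(-10)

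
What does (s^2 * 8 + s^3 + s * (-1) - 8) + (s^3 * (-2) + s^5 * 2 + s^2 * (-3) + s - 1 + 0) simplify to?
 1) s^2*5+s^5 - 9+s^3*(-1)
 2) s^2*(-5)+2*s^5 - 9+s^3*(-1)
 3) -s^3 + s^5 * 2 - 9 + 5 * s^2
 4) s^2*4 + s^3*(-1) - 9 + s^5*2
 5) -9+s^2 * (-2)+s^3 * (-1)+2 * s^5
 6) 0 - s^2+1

Adding the polynomials and combining like terms:
(s^2*8 + s^3 + s*(-1) - 8) + (s^3*(-2) + s^5*2 + s^2*(-3) + s - 1 + 0)
= -s^3 + s^5 * 2 - 9 + 5 * s^2
3) -s^3 + s^5 * 2 - 9 + 5 * s^2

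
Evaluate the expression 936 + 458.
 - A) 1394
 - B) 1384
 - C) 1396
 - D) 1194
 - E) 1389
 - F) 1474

936 + 458 = 1394
A) 1394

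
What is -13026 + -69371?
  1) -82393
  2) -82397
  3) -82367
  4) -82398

-13026 + -69371 = -82397
2) -82397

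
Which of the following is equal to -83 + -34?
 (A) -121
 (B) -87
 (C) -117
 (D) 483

-83 + -34 = -117
C) -117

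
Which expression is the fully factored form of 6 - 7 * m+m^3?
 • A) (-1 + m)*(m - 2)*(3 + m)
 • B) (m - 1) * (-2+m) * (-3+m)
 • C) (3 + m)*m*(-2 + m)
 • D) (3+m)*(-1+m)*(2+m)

We need to factor 6 - 7 * m+m^3.
The factored form is (-1 + m)*(m - 2)*(3 + m).
A) (-1 + m)*(m - 2)*(3 + m)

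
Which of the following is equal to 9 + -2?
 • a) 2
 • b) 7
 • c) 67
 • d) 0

9 + -2 = 7
b) 7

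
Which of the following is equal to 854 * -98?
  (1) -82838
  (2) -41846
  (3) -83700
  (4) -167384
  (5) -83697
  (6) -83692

854 * -98 = -83692
6) -83692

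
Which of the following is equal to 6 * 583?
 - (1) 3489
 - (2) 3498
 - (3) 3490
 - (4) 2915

6 * 583 = 3498
2) 3498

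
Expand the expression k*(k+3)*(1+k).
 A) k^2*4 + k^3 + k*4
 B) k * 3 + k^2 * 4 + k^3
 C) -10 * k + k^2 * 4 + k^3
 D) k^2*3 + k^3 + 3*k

Expanding k*(k+3)*(1+k):
= k * 3 + k^2 * 4 + k^3
B) k * 3 + k^2 * 4 + k^3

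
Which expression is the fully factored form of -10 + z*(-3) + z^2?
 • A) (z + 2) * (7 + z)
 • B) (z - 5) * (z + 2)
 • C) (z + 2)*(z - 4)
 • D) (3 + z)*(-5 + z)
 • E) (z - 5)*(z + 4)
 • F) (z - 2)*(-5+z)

We need to factor -10 + z*(-3) + z^2.
The factored form is (z - 5) * (z + 2).
B) (z - 5) * (z + 2)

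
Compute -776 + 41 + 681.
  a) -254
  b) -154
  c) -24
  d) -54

First: -776 + 41 = -735
Then: -735 + 681 = -54
d) -54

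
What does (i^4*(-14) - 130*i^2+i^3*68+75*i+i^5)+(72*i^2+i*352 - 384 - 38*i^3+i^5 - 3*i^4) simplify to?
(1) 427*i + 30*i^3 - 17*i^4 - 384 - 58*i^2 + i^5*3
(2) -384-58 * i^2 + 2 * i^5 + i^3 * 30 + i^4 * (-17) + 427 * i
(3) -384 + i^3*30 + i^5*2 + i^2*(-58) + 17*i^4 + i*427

Adding the polynomials and combining like terms:
(i^4*(-14) - 130*i^2 + i^3*68 + 75*i + i^5) + (72*i^2 + i*352 - 384 - 38*i^3 + i^5 - 3*i^4)
= -384-58 * i^2 + 2 * i^5 + i^3 * 30 + i^4 * (-17) + 427 * i
2) -384-58 * i^2 + 2 * i^5 + i^3 * 30 + i^4 * (-17) + 427 * i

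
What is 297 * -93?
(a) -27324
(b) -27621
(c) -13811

297 * -93 = -27621
b) -27621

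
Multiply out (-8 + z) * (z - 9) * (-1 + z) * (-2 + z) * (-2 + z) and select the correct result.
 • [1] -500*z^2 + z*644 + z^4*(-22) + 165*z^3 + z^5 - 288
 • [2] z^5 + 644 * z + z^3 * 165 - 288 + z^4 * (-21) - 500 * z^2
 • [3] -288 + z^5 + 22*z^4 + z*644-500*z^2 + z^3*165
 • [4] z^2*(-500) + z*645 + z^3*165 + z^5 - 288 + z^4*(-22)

Expanding (-8 + z) * (z - 9) * (-1 + z) * (-2 + z) * (-2 + z):
= -500*z^2 + z*644 + z^4*(-22) + 165*z^3 + z^5 - 288
1) -500*z^2 + z*644 + z^4*(-22) + 165*z^3 + z^5 - 288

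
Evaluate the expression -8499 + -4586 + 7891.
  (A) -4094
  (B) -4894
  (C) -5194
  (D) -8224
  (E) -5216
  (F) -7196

First: -8499 + -4586 = -13085
Then: -13085 + 7891 = -5194
C) -5194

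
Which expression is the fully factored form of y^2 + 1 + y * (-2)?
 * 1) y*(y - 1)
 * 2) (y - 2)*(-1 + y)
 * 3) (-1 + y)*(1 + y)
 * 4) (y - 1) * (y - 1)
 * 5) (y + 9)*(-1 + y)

We need to factor y^2 + 1 + y * (-2).
The factored form is (y - 1) * (y - 1).
4) (y - 1) * (y - 1)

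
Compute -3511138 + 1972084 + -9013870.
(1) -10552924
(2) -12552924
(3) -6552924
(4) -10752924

First: -3511138 + 1972084 = -1539054
Then: -1539054 + -9013870 = -10552924
1) -10552924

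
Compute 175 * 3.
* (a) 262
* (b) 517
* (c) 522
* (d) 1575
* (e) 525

175 * 3 = 525
e) 525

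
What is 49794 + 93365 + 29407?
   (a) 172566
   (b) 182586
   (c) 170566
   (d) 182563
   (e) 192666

First: 49794 + 93365 = 143159
Then: 143159 + 29407 = 172566
a) 172566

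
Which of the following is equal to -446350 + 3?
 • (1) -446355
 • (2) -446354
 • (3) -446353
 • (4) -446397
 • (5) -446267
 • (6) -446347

-446350 + 3 = -446347
6) -446347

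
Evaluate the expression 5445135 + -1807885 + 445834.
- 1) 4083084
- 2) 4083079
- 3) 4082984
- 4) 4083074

First: 5445135 + -1807885 = 3637250
Then: 3637250 + 445834 = 4083084
1) 4083084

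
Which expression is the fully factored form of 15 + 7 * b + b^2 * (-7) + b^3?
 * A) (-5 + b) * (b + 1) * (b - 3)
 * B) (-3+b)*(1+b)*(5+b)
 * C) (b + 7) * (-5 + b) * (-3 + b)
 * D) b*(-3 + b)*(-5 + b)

We need to factor 15 + 7 * b + b^2 * (-7) + b^3.
The factored form is (-5 + b) * (b + 1) * (b - 3).
A) (-5 + b) * (b + 1) * (b - 3)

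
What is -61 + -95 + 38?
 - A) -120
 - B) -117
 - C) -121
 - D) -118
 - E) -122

First: -61 + -95 = -156
Then: -156 + 38 = -118
D) -118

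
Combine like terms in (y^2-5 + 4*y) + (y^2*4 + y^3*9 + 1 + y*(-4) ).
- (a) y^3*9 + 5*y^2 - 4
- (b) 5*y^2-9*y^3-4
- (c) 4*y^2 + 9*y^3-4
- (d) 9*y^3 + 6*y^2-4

Adding the polynomials and combining like terms:
(y^2 - 5 + 4*y) + (y^2*4 + y^3*9 + 1 + y*(-4))
= y^3*9 + 5*y^2 - 4
a) y^3*9 + 5*y^2 - 4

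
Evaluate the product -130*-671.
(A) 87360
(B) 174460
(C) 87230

-130 * -671 = 87230
C) 87230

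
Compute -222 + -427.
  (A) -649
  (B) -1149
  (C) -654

-222 + -427 = -649
A) -649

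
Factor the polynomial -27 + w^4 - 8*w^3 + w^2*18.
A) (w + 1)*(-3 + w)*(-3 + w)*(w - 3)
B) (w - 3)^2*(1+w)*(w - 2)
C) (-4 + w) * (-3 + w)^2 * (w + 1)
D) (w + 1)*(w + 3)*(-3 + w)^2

We need to factor -27 + w^4 - 8*w^3 + w^2*18.
The factored form is (w + 1)*(-3 + w)*(-3 + w)*(w - 3).
A) (w + 1)*(-3 + w)*(-3 + w)*(w - 3)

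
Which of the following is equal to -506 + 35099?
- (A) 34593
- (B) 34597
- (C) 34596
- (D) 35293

-506 + 35099 = 34593
A) 34593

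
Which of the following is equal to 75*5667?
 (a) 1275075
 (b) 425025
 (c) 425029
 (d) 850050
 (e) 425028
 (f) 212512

75 * 5667 = 425025
b) 425025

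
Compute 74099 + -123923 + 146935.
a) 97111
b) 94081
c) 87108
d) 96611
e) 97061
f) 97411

First: 74099 + -123923 = -49824
Then: -49824 + 146935 = 97111
a) 97111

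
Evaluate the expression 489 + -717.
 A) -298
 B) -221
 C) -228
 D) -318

489 + -717 = -228
C) -228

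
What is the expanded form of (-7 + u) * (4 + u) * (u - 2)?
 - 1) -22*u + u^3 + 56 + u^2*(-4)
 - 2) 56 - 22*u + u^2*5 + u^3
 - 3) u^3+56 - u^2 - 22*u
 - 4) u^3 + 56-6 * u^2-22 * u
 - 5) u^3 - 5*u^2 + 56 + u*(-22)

Expanding (-7 + u) * (4 + u) * (u - 2):
= u^3 - 5*u^2 + 56 + u*(-22)
5) u^3 - 5*u^2 + 56 + u*(-22)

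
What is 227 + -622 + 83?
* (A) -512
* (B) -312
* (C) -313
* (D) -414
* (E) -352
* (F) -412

First: 227 + -622 = -395
Then: -395 + 83 = -312
B) -312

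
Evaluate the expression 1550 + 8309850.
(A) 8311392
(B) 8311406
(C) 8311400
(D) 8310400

1550 + 8309850 = 8311400
C) 8311400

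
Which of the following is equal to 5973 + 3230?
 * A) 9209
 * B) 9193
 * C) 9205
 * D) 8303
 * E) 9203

5973 + 3230 = 9203
E) 9203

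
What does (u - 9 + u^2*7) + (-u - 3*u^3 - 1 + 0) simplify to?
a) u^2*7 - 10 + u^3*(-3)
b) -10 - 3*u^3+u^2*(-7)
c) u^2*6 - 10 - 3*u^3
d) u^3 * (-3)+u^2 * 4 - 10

Adding the polynomials and combining like terms:
(u - 9 + u^2*7) + (-u - 3*u^3 - 1 + 0)
= u^2*7 - 10 + u^3*(-3)
a) u^2*7 - 10 + u^3*(-3)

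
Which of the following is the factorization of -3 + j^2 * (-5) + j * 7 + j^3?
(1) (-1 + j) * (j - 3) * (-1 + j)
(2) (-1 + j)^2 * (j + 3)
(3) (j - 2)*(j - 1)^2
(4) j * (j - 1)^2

We need to factor -3 + j^2 * (-5) + j * 7 + j^3.
The factored form is (-1 + j) * (j - 3) * (-1 + j).
1) (-1 + j) * (j - 3) * (-1 + j)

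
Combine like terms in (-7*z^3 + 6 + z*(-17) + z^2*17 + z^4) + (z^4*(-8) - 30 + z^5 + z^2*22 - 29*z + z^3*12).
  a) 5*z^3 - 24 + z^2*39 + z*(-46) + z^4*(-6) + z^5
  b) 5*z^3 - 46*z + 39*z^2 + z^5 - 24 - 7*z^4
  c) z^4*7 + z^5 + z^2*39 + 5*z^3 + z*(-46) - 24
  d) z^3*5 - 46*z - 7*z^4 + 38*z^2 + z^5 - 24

Adding the polynomials and combining like terms:
(-7*z^3 + 6 + z*(-17) + z^2*17 + z^4) + (z^4*(-8) - 30 + z^5 + z^2*22 - 29*z + z^3*12)
= 5*z^3 - 46*z + 39*z^2 + z^5 - 24 - 7*z^4
b) 5*z^3 - 46*z + 39*z^2 + z^5 - 24 - 7*z^4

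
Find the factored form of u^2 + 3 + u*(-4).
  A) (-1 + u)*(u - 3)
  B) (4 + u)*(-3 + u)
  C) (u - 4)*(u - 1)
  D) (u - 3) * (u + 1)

We need to factor u^2 + 3 + u*(-4).
The factored form is (-1 + u)*(u - 3).
A) (-1 + u)*(u - 3)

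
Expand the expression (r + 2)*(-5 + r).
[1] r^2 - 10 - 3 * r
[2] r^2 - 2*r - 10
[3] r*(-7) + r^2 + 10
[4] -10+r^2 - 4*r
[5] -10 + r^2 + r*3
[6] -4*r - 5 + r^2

Expanding (r + 2)*(-5 + r):
= r^2 - 10 - 3 * r
1) r^2 - 10 - 3 * r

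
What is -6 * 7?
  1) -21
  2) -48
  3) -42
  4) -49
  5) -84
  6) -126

-6 * 7 = -42
3) -42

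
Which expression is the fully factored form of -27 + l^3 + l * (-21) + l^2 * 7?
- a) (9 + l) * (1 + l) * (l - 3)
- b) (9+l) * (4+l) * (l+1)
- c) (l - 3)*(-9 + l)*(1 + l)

We need to factor -27 + l^3 + l * (-21) + l^2 * 7.
The factored form is (9 + l) * (1 + l) * (l - 3).
a) (9 + l) * (1 + l) * (l - 3)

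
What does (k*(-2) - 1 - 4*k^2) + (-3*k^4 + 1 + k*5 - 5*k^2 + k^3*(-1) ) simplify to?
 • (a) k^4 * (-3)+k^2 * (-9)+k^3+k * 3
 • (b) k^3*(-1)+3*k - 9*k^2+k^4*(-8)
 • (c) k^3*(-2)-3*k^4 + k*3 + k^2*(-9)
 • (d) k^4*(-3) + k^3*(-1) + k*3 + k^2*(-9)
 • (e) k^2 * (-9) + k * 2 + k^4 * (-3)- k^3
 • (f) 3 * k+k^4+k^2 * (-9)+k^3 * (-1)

Adding the polynomials and combining like terms:
(k*(-2) - 1 - 4*k^2) + (-3*k^4 + 1 + k*5 - 5*k^2 + k^3*(-1))
= k^4*(-3) + k^3*(-1) + k*3 + k^2*(-9)
d) k^4*(-3) + k^3*(-1) + k*3 + k^2*(-9)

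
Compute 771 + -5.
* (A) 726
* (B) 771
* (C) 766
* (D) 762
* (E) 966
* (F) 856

771 + -5 = 766
C) 766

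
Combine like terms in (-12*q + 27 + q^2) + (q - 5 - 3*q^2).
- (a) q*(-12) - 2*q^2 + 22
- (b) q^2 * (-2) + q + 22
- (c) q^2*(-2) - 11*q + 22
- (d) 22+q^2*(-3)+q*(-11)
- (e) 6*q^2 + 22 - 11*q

Adding the polynomials and combining like terms:
(-12*q + 27 + q^2) + (q - 5 - 3*q^2)
= q^2*(-2) - 11*q + 22
c) q^2*(-2) - 11*q + 22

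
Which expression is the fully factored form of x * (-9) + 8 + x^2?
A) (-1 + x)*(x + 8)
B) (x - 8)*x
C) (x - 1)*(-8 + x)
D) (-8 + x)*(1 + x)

We need to factor x * (-9) + 8 + x^2.
The factored form is (x - 1)*(-8 + x).
C) (x - 1)*(-8 + x)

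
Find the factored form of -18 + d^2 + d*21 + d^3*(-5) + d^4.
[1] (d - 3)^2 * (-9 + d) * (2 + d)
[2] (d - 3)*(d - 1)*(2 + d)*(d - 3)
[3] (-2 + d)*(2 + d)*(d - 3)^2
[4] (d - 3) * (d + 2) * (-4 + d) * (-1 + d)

We need to factor -18 + d^2 + d*21 + d^3*(-5) + d^4.
The factored form is (d - 3)*(d - 1)*(2 + d)*(d - 3).
2) (d - 3)*(d - 1)*(2 + d)*(d - 3)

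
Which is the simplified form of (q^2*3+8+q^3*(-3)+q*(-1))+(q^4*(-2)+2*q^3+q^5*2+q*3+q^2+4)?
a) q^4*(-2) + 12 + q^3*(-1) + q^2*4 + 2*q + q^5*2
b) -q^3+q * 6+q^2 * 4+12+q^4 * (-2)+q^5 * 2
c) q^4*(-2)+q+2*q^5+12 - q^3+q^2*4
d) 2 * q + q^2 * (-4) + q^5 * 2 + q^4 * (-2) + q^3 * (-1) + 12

Adding the polynomials and combining like terms:
(q^2*3 + 8 + q^3*(-3) + q*(-1)) + (q^4*(-2) + 2*q^3 + q^5*2 + q*3 + q^2 + 4)
= q^4*(-2) + 12 + q^3*(-1) + q^2*4 + 2*q + q^5*2
a) q^4*(-2) + 12 + q^3*(-1) + q^2*4 + 2*q + q^5*2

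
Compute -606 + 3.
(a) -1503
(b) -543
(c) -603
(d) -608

-606 + 3 = -603
c) -603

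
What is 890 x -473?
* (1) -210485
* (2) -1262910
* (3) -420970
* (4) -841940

890 * -473 = -420970
3) -420970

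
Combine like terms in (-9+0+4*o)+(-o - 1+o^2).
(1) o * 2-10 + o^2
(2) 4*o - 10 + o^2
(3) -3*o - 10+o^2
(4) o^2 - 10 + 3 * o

Adding the polynomials and combining like terms:
(-9 + 0 + 4*o) + (-o - 1 + o^2)
= o^2 - 10 + 3 * o
4) o^2 - 10 + 3 * o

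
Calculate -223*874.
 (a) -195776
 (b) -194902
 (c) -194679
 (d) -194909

-223 * 874 = -194902
b) -194902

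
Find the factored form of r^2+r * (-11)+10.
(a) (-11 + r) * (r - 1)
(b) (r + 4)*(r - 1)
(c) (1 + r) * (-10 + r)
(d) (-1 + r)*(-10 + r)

We need to factor r^2+r * (-11)+10.
The factored form is (-1 + r)*(-10 + r).
d) (-1 + r)*(-10 + r)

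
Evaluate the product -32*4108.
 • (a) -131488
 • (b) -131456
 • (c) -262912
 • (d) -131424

-32 * 4108 = -131456
b) -131456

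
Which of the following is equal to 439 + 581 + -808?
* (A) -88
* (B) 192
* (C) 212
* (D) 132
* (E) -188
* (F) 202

First: 439 + 581 = 1020
Then: 1020 + -808 = 212
C) 212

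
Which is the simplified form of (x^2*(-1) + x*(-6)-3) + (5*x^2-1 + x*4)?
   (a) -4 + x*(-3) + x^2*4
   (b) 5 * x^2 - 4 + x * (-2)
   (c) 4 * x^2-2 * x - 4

Adding the polynomials and combining like terms:
(x^2*(-1) + x*(-6) - 3) + (5*x^2 - 1 + x*4)
= 4 * x^2-2 * x - 4
c) 4 * x^2-2 * x - 4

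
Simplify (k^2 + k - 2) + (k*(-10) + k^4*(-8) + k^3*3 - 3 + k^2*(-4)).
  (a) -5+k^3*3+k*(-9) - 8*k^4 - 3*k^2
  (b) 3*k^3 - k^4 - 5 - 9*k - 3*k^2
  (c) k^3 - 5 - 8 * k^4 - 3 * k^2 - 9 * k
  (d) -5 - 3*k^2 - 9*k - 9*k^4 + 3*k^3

Adding the polynomials and combining like terms:
(k^2 + k - 2) + (k*(-10) + k^4*(-8) + k^3*3 - 3 + k^2*(-4))
= -5+k^3*3+k*(-9) - 8*k^4 - 3*k^2
a) -5+k^3*3+k*(-9) - 8*k^4 - 3*k^2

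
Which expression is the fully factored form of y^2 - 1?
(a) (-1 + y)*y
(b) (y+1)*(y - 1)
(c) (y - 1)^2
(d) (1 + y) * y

We need to factor y^2 - 1.
The factored form is (y+1)*(y - 1).
b) (y+1)*(y - 1)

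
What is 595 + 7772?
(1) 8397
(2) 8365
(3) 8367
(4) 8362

595 + 7772 = 8367
3) 8367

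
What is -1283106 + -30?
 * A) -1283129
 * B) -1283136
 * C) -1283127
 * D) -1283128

-1283106 + -30 = -1283136
B) -1283136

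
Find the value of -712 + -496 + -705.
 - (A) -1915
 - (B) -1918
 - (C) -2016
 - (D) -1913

First: -712 + -496 = -1208
Then: -1208 + -705 = -1913
D) -1913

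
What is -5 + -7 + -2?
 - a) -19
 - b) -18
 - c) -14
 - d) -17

First: -5 + -7 = -12
Then: -12 + -2 = -14
c) -14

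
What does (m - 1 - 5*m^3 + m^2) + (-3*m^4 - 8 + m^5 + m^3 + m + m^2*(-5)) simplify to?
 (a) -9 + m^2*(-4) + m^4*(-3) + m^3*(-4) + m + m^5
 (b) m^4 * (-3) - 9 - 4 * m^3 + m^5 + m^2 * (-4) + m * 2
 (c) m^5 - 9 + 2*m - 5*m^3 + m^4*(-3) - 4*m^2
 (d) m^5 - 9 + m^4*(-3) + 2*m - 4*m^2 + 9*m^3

Adding the polynomials and combining like terms:
(m - 1 - 5*m^3 + m^2) + (-3*m^4 - 8 + m^5 + m^3 + m + m^2*(-5))
= m^4 * (-3) - 9 - 4 * m^3 + m^5 + m^2 * (-4) + m * 2
b) m^4 * (-3) - 9 - 4 * m^3 + m^5 + m^2 * (-4) + m * 2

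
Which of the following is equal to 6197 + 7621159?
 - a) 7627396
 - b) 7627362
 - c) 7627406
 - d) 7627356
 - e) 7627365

6197 + 7621159 = 7627356
d) 7627356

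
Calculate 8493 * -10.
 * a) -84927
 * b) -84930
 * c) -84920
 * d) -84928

8493 * -10 = -84930
b) -84930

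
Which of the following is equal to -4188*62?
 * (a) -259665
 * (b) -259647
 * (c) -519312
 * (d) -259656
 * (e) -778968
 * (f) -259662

-4188 * 62 = -259656
d) -259656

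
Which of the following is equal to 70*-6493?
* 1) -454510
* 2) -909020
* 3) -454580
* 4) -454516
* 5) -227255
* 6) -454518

70 * -6493 = -454510
1) -454510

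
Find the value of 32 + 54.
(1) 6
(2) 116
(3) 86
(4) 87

32 + 54 = 86
3) 86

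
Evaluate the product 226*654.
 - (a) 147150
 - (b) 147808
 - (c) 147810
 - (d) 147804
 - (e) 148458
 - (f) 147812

226 * 654 = 147804
d) 147804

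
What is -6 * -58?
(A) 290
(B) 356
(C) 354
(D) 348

-6 * -58 = 348
D) 348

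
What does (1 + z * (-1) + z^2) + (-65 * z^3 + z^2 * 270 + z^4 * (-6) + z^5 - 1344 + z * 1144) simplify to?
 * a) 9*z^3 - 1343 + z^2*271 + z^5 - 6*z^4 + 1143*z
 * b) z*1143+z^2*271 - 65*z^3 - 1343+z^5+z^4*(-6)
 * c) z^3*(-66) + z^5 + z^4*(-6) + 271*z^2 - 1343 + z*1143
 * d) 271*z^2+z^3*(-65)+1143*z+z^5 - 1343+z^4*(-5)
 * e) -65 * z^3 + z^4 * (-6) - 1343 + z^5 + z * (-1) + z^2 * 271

Adding the polynomials and combining like terms:
(1 + z*(-1) + z^2) + (-65*z^3 + z^2*270 + z^4*(-6) + z^5 - 1344 + z*1144)
= z*1143+z^2*271 - 65*z^3 - 1343+z^5+z^4*(-6)
b) z*1143+z^2*271 - 65*z^3 - 1343+z^5+z^4*(-6)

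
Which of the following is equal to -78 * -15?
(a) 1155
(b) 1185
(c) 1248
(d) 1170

-78 * -15 = 1170
d) 1170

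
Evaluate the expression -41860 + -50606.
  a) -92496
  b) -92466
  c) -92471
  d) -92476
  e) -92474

-41860 + -50606 = -92466
b) -92466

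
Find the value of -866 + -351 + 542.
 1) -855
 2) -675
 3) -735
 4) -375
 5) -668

First: -866 + -351 = -1217
Then: -1217 + 542 = -675
2) -675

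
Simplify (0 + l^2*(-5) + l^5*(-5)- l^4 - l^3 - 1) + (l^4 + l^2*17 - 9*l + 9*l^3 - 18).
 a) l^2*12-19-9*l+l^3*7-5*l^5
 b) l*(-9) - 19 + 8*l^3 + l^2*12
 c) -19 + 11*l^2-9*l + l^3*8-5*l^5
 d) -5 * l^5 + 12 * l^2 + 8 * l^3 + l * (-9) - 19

Adding the polynomials and combining like terms:
(0 + l^2*(-5) + l^5*(-5) - l^4 - l^3 - 1) + (l^4 + l^2*17 - 9*l + 9*l^3 - 18)
= -5 * l^5 + 12 * l^2 + 8 * l^3 + l * (-9) - 19
d) -5 * l^5 + 12 * l^2 + 8 * l^3 + l * (-9) - 19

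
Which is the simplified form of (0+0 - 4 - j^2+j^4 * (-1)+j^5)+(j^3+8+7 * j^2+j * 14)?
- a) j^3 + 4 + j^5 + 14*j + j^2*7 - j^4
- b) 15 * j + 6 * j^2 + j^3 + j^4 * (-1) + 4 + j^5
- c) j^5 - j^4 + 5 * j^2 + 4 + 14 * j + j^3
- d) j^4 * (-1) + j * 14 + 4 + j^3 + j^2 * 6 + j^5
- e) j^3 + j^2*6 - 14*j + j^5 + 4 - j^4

Adding the polynomials and combining like terms:
(0 + 0 - 4 - j^2 + j^4*(-1) + j^5) + (j^3 + 8 + 7*j^2 + j*14)
= j^4 * (-1) + j * 14 + 4 + j^3 + j^2 * 6 + j^5
d) j^4 * (-1) + j * 14 + 4 + j^3 + j^2 * 6 + j^5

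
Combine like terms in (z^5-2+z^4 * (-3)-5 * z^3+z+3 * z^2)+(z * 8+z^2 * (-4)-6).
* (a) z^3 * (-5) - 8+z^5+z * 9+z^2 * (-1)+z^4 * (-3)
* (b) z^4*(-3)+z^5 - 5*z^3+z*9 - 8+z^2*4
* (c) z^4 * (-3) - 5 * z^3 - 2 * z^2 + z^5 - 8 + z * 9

Adding the polynomials and combining like terms:
(z^5 - 2 + z^4*(-3) - 5*z^3 + z + 3*z^2) + (z*8 + z^2*(-4) - 6)
= z^3 * (-5) - 8+z^5+z * 9+z^2 * (-1)+z^4 * (-3)
a) z^3 * (-5) - 8+z^5+z * 9+z^2 * (-1)+z^4 * (-3)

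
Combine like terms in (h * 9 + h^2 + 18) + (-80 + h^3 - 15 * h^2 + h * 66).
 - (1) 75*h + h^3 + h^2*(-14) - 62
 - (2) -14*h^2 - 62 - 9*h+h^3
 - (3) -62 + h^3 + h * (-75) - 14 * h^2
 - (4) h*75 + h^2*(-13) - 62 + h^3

Adding the polynomials and combining like terms:
(h*9 + h^2 + 18) + (-80 + h^3 - 15*h^2 + h*66)
= 75*h + h^3 + h^2*(-14) - 62
1) 75*h + h^3 + h^2*(-14) - 62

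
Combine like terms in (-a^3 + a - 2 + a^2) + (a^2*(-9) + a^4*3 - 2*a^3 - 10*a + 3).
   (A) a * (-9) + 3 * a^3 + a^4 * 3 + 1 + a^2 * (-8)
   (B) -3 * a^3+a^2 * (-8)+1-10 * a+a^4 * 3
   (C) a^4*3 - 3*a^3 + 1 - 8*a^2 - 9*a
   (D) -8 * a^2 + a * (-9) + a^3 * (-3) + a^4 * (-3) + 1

Adding the polynomials and combining like terms:
(-a^3 + a - 2 + a^2) + (a^2*(-9) + a^4*3 - 2*a^3 - 10*a + 3)
= a^4*3 - 3*a^3 + 1 - 8*a^2 - 9*a
C) a^4*3 - 3*a^3 + 1 - 8*a^2 - 9*a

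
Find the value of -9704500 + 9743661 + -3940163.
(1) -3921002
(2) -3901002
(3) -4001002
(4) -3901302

First: -9704500 + 9743661 = 39161
Then: 39161 + -3940163 = -3901002
2) -3901002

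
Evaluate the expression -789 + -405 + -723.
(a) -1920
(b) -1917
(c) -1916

First: -789 + -405 = -1194
Then: -1194 + -723 = -1917
b) -1917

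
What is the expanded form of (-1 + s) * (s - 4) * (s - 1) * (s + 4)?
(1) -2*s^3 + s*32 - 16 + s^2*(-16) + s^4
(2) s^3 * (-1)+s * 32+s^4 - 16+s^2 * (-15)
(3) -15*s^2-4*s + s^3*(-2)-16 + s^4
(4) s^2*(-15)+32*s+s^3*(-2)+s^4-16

Expanding (-1 + s) * (s - 4) * (s - 1) * (s + 4):
= s^2*(-15)+32*s+s^3*(-2)+s^4-16
4) s^2*(-15)+32*s+s^3*(-2)+s^4-16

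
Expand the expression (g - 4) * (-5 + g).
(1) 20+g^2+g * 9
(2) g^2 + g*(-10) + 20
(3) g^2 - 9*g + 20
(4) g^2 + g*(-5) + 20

Expanding (g - 4) * (-5 + g):
= g^2 - 9*g + 20
3) g^2 - 9*g + 20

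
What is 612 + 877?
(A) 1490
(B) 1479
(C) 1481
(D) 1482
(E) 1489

612 + 877 = 1489
E) 1489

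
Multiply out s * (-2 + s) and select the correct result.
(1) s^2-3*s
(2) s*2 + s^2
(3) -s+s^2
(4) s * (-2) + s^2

Expanding s * (-2 + s):
= s * (-2) + s^2
4) s * (-2) + s^2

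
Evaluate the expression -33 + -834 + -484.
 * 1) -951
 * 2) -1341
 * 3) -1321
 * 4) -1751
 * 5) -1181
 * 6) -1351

First: -33 + -834 = -867
Then: -867 + -484 = -1351
6) -1351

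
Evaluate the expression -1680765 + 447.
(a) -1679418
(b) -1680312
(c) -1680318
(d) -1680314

-1680765 + 447 = -1680318
c) -1680318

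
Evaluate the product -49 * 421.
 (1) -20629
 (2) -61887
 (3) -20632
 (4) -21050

-49 * 421 = -20629
1) -20629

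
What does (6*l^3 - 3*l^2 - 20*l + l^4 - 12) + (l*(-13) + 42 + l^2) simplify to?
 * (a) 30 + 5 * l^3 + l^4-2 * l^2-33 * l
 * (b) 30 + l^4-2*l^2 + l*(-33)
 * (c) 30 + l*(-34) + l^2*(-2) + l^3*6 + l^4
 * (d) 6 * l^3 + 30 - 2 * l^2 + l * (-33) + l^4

Adding the polynomials and combining like terms:
(6*l^3 - 3*l^2 - 20*l + l^4 - 12) + (l*(-13) + 42 + l^2)
= 6 * l^3 + 30 - 2 * l^2 + l * (-33) + l^4
d) 6 * l^3 + 30 - 2 * l^2 + l * (-33) + l^4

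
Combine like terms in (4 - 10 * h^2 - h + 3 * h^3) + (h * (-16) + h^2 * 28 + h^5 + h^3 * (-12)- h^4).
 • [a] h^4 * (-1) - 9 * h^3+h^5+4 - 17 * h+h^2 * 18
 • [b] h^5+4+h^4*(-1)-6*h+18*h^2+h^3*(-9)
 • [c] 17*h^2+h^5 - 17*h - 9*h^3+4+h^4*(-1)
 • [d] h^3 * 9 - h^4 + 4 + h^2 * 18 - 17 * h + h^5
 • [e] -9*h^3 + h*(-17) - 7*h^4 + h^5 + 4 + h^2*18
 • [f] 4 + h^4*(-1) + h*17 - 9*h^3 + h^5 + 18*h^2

Adding the polynomials and combining like terms:
(4 - 10*h^2 - h + 3*h^3) + (h*(-16) + h^2*28 + h^5 + h^3*(-12) - h^4)
= h^4 * (-1) - 9 * h^3+h^5+4 - 17 * h+h^2 * 18
a) h^4 * (-1) - 9 * h^3+h^5+4 - 17 * h+h^2 * 18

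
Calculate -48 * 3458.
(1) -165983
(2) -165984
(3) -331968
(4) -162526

-48 * 3458 = -165984
2) -165984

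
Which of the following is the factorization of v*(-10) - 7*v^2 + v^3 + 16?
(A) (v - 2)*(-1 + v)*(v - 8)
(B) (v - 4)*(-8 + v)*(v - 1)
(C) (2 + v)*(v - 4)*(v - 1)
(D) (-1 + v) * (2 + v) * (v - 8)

We need to factor v*(-10) - 7*v^2 + v^3 + 16.
The factored form is (-1 + v) * (2 + v) * (v - 8).
D) (-1 + v) * (2 + v) * (v - 8)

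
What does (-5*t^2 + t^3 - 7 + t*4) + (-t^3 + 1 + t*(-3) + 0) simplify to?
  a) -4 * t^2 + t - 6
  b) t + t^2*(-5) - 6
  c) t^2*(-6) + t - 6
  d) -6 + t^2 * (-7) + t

Adding the polynomials and combining like terms:
(-5*t^2 + t^3 - 7 + t*4) + (-t^3 + 1 + t*(-3) + 0)
= t + t^2*(-5) - 6
b) t + t^2*(-5) - 6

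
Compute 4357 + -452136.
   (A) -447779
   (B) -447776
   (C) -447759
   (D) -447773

4357 + -452136 = -447779
A) -447779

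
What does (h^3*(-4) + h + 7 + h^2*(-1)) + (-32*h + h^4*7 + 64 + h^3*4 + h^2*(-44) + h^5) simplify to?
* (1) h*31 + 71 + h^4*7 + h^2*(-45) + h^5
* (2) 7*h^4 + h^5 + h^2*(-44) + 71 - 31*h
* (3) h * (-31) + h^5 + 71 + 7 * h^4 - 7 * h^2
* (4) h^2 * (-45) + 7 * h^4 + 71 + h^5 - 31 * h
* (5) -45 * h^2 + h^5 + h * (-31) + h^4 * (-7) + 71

Adding the polynomials and combining like terms:
(h^3*(-4) + h + 7 + h^2*(-1)) + (-32*h + h^4*7 + 64 + h^3*4 + h^2*(-44) + h^5)
= h^2 * (-45) + 7 * h^4 + 71 + h^5 - 31 * h
4) h^2 * (-45) + 7 * h^4 + 71 + h^5 - 31 * h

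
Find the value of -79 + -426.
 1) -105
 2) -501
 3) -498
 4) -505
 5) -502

-79 + -426 = -505
4) -505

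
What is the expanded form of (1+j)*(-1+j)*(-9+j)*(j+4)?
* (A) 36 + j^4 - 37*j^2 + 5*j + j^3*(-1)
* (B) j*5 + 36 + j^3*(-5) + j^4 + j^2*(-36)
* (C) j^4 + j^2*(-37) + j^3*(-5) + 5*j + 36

Expanding (1+j)*(-1+j)*(-9+j)*(j+4):
= j^4 + j^2*(-37) + j^3*(-5) + 5*j + 36
C) j^4 + j^2*(-37) + j^3*(-5) + 5*j + 36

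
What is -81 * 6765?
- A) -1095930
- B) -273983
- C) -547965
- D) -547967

-81 * 6765 = -547965
C) -547965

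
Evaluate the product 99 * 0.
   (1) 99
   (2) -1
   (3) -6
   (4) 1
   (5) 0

99 * 0 = 0
5) 0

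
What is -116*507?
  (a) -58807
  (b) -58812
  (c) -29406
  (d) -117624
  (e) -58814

-116 * 507 = -58812
b) -58812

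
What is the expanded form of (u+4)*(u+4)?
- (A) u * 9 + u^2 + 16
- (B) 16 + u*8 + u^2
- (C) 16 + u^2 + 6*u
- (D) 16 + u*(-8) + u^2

Expanding (u+4)*(u+4):
= 16 + u*8 + u^2
B) 16 + u*8 + u^2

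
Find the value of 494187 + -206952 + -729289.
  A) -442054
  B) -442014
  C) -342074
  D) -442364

First: 494187 + -206952 = 287235
Then: 287235 + -729289 = -442054
A) -442054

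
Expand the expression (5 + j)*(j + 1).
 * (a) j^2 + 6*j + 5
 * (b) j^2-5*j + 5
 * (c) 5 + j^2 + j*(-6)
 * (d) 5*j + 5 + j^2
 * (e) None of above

Expanding (5 + j)*(j + 1):
= j^2 + 6*j + 5
a) j^2 + 6*j + 5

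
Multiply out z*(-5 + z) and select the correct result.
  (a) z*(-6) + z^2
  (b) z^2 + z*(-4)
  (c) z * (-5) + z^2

Expanding z*(-5 + z):
= z * (-5) + z^2
c) z * (-5) + z^2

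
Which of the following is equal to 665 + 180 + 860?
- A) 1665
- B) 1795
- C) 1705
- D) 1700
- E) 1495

First: 665 + 180 = 845
Then: 845 + 860 = 1705
C) 1705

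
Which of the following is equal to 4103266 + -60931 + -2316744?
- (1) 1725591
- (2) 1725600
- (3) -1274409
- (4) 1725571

First: 4103266 + -60931 = 4042335
Then: 4042335 + -2316744 = 1725591
1) 1725591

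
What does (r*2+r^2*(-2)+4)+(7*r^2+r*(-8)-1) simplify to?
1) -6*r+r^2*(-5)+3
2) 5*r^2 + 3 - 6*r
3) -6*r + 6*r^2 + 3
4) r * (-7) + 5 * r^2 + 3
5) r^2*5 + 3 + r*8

Adding the polynomials and combining like terms:
(r*2 + r^2*(-2) + 4) + (7*r^2 + r*(-8) - 1)
= 5*r^2 + 3 - 6*r
2) 5*r^2 + 3 - 6*r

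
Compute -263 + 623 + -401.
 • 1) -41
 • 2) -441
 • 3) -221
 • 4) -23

First: -263 + 623 = 360
Then: 360 + -401 = -41
1) -41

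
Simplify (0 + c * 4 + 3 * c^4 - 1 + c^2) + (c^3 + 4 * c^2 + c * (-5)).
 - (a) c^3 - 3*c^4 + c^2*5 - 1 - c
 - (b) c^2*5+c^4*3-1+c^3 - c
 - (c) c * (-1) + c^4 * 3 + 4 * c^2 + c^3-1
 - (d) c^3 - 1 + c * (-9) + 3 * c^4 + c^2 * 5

Adding the polynomials and combining like terms:
(0 + c*4 + 3*c^4 - 1 + c^2) + (c^3 + 4*c^2 + c*(-5))
= c^2*5+c^4*3-1+c^3 - c
b) c^2*5+c^4*3-1+c^3 - c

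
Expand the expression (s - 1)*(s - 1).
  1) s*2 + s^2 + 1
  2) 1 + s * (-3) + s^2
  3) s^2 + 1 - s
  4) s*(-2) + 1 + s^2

Expanding (s - 1)*(s - 1):
= s*(-2) + 1 + s^2
4) s*(-2) + 1 + s^2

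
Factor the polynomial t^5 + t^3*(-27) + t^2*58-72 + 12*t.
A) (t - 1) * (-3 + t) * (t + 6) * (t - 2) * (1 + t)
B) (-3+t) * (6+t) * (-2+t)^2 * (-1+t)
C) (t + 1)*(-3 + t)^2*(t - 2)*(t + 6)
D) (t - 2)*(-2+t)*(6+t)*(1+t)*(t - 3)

We need to factor t^5 + t^3*(-27) + t^2*58-72 + 12*t.
The factored form is (t - 2)*(-2+t)*(6+t)*(1+t)*(t - 3).
D) (t - 2)*(-2+t)*(6+t)*(1+t)*(t - 3)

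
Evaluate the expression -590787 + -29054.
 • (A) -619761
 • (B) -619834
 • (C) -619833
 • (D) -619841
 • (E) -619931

-590787 + -29054 = -619841
D) -619841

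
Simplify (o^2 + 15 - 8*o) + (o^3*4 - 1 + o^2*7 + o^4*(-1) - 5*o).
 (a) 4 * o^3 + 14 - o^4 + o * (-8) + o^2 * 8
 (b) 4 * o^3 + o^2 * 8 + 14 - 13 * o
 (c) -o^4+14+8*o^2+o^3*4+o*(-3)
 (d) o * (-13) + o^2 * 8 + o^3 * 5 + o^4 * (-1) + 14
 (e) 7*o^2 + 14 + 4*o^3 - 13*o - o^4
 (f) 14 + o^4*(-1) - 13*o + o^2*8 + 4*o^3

Adding the polynomials and combining like terms:
(o^2 + 15 - 8*o) + (o^3*4 - 1 + o^2*7 + o^4*(-1) - 5*o)
= 14 + o^4*(-1) - 13*o + o^2*8 + 4*o^3
f) 14 + o^4*(-1) - 13*o + o^2*8 + 4*o^3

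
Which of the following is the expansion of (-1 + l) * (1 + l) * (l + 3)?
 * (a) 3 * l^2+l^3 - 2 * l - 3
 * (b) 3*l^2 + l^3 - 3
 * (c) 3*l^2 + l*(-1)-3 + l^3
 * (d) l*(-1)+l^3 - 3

Expanding (-1 + l) * (1 + l) * (l + 3):
= 3*l^2 + l*(-1)-3 + l^3
c) 3*l^2 + l*(-1)-3 + l^3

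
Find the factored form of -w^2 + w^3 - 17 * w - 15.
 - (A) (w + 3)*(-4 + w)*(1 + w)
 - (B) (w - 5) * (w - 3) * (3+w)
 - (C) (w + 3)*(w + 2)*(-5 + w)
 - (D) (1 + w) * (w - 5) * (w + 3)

We need to factor -w^2 + w^3 - 17 * w - 15.
The factored form is (1 + w) * (w - 5) * (w + 3).
D) (1 + w) * (w - 5) * (w + 3)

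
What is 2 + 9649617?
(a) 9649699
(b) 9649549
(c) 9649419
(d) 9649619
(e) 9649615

2 + 9649617 = 9649619
d) 9649619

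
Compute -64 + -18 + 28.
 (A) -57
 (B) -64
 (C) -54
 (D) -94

First: -64 + -18 = -82
Then: -82 + 28 = -54
C) -54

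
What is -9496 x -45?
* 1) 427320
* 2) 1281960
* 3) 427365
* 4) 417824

-9496 * -45 = 427320
1) 427320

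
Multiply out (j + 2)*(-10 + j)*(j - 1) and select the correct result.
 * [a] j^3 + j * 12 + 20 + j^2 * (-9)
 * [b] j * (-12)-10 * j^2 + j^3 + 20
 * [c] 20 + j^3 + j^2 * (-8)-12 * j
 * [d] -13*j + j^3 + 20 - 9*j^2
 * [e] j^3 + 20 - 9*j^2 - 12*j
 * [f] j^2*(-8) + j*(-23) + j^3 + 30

Expanding (j + 2)*(-10 + j)*(j - 1):
= j^3 + 20 - 9*j^2 - 12*j
e) j^3 + 20 - 9*j^2 - 12*j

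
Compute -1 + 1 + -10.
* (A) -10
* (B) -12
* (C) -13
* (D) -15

First: -1 + 1 = 0
Then: 0 + -10 = -10
A) -10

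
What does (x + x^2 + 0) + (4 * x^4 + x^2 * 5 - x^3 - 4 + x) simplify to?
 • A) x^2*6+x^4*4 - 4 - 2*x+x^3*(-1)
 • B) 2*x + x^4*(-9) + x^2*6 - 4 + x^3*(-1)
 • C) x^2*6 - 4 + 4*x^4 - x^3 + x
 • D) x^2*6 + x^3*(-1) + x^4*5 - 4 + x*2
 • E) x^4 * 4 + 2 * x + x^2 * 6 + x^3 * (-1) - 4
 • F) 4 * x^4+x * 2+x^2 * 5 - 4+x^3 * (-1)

Adding the polynomials and combining like terms:
(x + x^2 + 0) + (4*x^4 + x^2*5 - x^3 - 4 + x)
= x^4 * 4 + 2 * x + x^2 * 6 + x^3 * (-1) - 4
E) x^4 * 4 + 2 * x + x^2 * 6 + x^3 * (-1) - 4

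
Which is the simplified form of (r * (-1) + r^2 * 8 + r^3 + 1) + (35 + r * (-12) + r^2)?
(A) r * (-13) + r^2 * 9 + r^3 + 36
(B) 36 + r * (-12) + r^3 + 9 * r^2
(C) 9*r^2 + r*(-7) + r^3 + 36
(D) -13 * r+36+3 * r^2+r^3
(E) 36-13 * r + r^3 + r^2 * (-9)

Adding the polynomials and combining like terms:
(r*(-1) + r^2*8 + r^3 + 1) + (35 + r*(-12) + r^2)
= r * (-13) + r^2 * 9 + r^3 + 36
A) r * (-13) + r^2 * 9 + r^3 + 36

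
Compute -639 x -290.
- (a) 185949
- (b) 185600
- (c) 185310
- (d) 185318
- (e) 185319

-639 * -290 = 185310
c) 185310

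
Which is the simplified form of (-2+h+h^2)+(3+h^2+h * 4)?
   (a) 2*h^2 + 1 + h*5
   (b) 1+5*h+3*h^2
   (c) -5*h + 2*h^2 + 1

Adding the polynomials and combining like terms:
(-2 + h + h^2) + (3 + h^2 + h*4)
= 2*h^2 + 1 + h*5
a) 2*h^2 + 1 + h*5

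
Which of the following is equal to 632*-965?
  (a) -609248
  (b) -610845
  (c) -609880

632 * -965 = -609880
c) -609880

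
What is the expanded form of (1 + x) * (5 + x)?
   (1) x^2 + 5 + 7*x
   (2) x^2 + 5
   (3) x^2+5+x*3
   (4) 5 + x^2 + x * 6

Expanding (1 + x) * (5 + x):
= 5 + x^2 + x * 6
4) 5 + x^2 + x * 6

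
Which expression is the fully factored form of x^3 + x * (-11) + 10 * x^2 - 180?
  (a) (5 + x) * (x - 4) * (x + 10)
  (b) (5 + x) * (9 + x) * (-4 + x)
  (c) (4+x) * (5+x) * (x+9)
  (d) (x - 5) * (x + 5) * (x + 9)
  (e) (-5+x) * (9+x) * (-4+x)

We need to factor x^3 + x * (-11) + 10 * x^2 - 180.
The factored form is (5 + x) * (9 + x) * (-4 + x).
b) (5 + x) * (9 + x) * (-4 + x)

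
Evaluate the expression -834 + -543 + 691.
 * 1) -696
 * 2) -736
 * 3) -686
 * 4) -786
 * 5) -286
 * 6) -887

First: -834 + -543 = -1377
Then: -1377 + 691 = -686
3) -686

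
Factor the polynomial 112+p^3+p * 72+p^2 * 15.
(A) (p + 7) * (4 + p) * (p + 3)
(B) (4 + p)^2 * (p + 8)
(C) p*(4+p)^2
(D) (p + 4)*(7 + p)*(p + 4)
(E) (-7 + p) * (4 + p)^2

We need to factor 112+p^3+p * 72+p^2 * 15.
The factored form is (p + 4)*(7 + p)*(p + 4).
D) (p + 4)*(7 + p)*(p + 4)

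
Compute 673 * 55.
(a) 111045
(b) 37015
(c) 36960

673 * 55 = 37015
b) 37015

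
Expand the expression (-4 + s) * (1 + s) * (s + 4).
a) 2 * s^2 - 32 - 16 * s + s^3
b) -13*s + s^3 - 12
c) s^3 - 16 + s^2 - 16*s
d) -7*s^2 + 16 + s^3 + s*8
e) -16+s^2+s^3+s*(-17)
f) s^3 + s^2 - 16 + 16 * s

Expanding (-4 + s) * (1 + s) * (s + 4):
= s^3 - 16 + s^2 - 16*s
c) s^3 - 16 + s^2 - 16*s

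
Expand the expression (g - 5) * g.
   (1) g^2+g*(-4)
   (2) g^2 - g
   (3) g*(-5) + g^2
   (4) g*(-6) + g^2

Expanding (g - 5) * g:
= g*(-5) + g^2
3) g*(-5) + g^2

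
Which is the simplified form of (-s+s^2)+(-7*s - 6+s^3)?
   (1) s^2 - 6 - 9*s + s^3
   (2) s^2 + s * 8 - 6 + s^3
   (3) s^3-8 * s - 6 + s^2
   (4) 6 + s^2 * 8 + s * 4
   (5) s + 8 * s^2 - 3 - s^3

Adding the polynomials and combining like terms:
(-s + s^2) + (-7*s - 6 + s^3)
= s^3-8 * s - 6 + s^2
3) s^3-8 * s - 6 + s^2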